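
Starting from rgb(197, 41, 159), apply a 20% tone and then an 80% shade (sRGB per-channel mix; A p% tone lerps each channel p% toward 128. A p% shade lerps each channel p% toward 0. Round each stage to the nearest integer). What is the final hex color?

#250c1f

A 20% tone moves each channel 20% toward 128:
  R: 197 − 13.8 = 183.2 → 183
  G: 41 + 17.4 = 58.4 → 58
  B: 159 + 0.2×(128−159) = 159 − 6.2 = 152.8 → 153
After the tone: rgb(183, 58, 153) = #b73a99.
Per channel, c → c + 0.8(0 − c):
  R: 183 + 0.8×(0−183) = 183 − 146.4 = 36.6 → 37
  G: 58 + 0.8×(0−58) = 58 − 46.4 = 11.6 → 12
  B: 153 + 0.8×(0−153) = 153 − 122.4 = 30.6 → 31
rgb(37, 12, 31) = #250c1f.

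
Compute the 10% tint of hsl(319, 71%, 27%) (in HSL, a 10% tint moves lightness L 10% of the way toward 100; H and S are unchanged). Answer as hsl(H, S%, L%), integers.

L moves 10% from 27 toward 100: 27 + 7.3 = 34.3 → 34.
H and S are unchanged.

hsl(319, 71%, 34%)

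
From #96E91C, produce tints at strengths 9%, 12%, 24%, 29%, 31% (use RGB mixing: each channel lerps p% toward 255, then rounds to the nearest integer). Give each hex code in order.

#96E91C is rgb(150, 233, 28).
9%: (150 + 9.45 = 159.45→159, 233 + 1.98 = 234.98→235, 28 + 20.43 = 48.43→48) → #9FEB30
12%: (150 + 12.6 = 162.6→163, 233 + 2.64 = 235.64→236, 28 + 27.24 = 55.24→55) → #A3EC37
24%: (150 + 25.2 = 175.2→175, 233 + 5.28 = 238.28→238, 28 + 54.48 = 82.48→82) → #AFEE52
29%: (150 + 30.45 = 180.45→180, 233 + 6.38 = 239.38→239, 28 + 65.83 = 93.83→94) → #B4EF5E
31%: (150 + 32.55 = 182.55→183, 233 + 6.82 = 239.82→240, 28 + 70.37 = 98.37→98) → #B7F062

#9FEB30, #A3EC37, #AFEE52, #B4EF5E, #B7F062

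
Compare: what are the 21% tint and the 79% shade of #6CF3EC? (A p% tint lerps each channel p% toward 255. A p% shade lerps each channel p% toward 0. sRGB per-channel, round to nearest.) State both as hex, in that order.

#6CF3EC is rgb(108, 243, 236).
21% tint:
  R: 108 + 30.87 = 138.87 → 139
  G: 243 + 0.21×(255−243) = 243 + 2.52 = 245.52 → 246
  B: 236 + 0.21×(255−236) = 236 + 3.99 = 239.99 → 240
  → #8BF6F0
79% shade:
  R: 108 + 0.79×(0−108) = 108 − 85.32 = 22.68 → 23
  G: 243 + 0.79×(0−243) = 243 − 191.97 = 51.03 → 51
  B: 236 − 186.44 = 49.56 → 50
  → #173332

#8BF6F0, #173332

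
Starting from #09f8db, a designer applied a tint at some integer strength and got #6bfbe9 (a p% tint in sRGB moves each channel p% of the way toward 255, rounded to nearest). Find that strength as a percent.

#09f8db is rgb(9, 248, 219); #6bfbe9 is rgb(107, 251, 233).
On the R channel (widest range): 107 ≈ 9 + (p/100)(255 − 9), so p ≈ 100×(107 − 9)/(255 − 9) = 9800/246 = 39.84.
p = 40 reproduces all three channels after rounding.

40%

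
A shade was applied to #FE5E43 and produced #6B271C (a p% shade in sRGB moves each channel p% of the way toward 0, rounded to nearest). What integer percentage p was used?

58%

#FE5E43 is rgb(254, 94, 67); #6B271C is rgb(107, 39, 28).
On the R channel (widest range): 107 ≈ 254 + (p/100)(0 − 254), so p ≈ 100×(107 − 254)/(0 − 254) = -14700/-254 = 57.87.
p = 58 reproduces all three channels after rounding.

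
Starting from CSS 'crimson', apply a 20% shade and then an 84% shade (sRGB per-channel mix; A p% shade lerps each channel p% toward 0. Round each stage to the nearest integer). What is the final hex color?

#1c0308

CSS crimson is rgb(220, 20, 60).
Lerp each channel 20% toward 0:
  R: 220 + 0.2×(0−220) = 220 − 44 = 176 → 176
  G: 20 − 4 = 16 → 16
  B: 60 + 0.2×(0−60) = 60 − 12 = 48 → 48
After the shade: rgb(176, 16, 48) = #b01030.
Lerp each channel 84% toward 0:
  R: 176 + 0.84×(0−176) = 176 − 147.84 = 28.16 → 28
  G: 16 + 0.84×(0−16) = 16 − 13.44 = 2.56 → 3
  B: 48 − 40.32 = 7.68 → 8
rgb(28, 3, 8) = #1c0308.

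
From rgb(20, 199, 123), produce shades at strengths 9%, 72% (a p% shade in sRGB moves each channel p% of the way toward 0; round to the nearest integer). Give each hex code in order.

9%: (20 − 1.8 = 18.2→18, 199 − 17.91 = 181.09→181, 123 − 11.07 = 111.93→112) → #12b570
72%: (20 − 14.4 = 5.6→6, 199 − 143.28 = 55.72→56, 123 − 88.56 = 34.44→34) → #063822

#12b570, #063822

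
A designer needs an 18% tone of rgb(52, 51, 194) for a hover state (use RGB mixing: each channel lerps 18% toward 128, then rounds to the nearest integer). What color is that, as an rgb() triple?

Per channel, c → c + 0.18(128 − c):
  R: 52 + 13.68 = 65.68 → 66
  G: 51 + 13.86 = 64.86 → 65
  B: 194 − 11.88 = 182.12 → 182

rgb(66, 65, 182)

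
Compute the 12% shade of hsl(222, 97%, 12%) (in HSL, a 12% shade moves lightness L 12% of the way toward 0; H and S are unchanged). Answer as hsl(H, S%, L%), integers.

hsl(222, 97%, 11%)

L moves 12% from 12 toward 0: 12 − 1.44 = 10.56 → 11.
H and S are unchanged.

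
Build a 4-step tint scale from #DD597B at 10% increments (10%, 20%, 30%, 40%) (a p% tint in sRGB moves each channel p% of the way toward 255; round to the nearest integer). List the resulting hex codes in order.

#E06A88, #E47A95, #E78BA3, #EB9BB0

#DD597B is rgb(221, 89, 123).
10%: (221 + 3.4 = 224.4→224, 89 + 16.6 = 105.6→106, 123 + 13.2 = 136.2→136) → #E06A88
20%: (221 + 6.8 = 227.8→228, 89 + 33.2 = 122.2→122, 123 + 26.4 = 149.4→149) → #E47A95
30%: (221 + 10.2 = 231.2→231, 89 + 49.8 = 138.8→139, 123 + 39.6 = 162.6→163) → #E78BA3
40%: (221 + 13.6 = 234.6→235, 89 + 66.4 = 155.4→155, 123 + 52.8 = 175.8→176) → #EB9BB0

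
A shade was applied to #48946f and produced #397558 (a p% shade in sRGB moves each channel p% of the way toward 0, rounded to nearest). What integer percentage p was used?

21%

#48946f is rgb(72, 148, 111); #397558 is rgb(57, 117, 88).
On the G channel (widest range): 117 ≈ 148 + (p/100)(0 − 148), so p ≈ 100×(117 − 148)/(0 − 148) = -3100/-148 = 20.95.
p = 21 reproduces all three channels after rounding.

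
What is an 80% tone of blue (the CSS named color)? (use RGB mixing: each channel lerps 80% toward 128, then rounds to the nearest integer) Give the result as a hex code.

CSS blue is rgb(0, 0, 255).
Per channel, c → c + 0.8(128 − c):
  R: 0 + 0.8×(128−0) = 0 + 102.4 = 102.4 → 102
  G: 0 + 102.4 = 102.4 → 102
  B: 255 − 101.6 = 153.4 → 153
rgb(102, 102, 153) = #666699.

#666699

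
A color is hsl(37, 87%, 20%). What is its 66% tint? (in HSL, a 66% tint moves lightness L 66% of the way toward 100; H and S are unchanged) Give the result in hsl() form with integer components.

L moves 66% from 20 toward 100: 20 + 52.8 = 72.8 → 73.
H and S are unchanged.

hsl(37, 87%, 73%)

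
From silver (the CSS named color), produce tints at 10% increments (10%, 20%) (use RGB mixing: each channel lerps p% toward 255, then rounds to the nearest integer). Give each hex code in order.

CSS silver is rgb(192, 192, 192).
10%: (192 + 6.3 = 198.3→198, 192 + 6.3 = 198.3→198, 192 + 6.3 = 198.3→198) → #C6C6C6
20%: (192 + 12.6 = 204.6→205, 192 + 12.6 = 204.6→205, 192 + 12.6 = 204.6→205) → #CDCDCD

#C6C6C6, #CDCDCD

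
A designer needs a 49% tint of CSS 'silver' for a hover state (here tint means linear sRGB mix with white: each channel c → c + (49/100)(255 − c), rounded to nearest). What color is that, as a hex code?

#DFDFDF

CSS silver is rgb(192, 192, 192).
A 49% tint moves each channel 49% toward 255:
  R: 192 + 0.49×(255−192) = 192 + 30.87 = 222.87 → 223
  G: 192 + 0.49×(255−192) = 192 + 30.87 = 222.87 → 223
  B: 192 + 30.87 = 222.87 → 223
rgb(223, 223, 223) = #DFDFDF.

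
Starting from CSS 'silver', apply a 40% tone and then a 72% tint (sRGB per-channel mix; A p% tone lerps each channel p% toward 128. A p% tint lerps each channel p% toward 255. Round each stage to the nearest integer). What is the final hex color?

CSS silver is rgb(192, 192, 192).
Lerp each channel 40% toward 128:
  R: 192 − 25.6 = 166.4 → 166
  G: 192 + 0.4×(128−192) = 192 − 25.6 = 166.4 → 166
  B: 192 + 0.4×(128−192) = 192 − 25.6 = 166.4 → 166
After the tone: rgb(166, 166, 166) = #A6A6A6.
Per channel, c → c + 0.72(255 − c):
  R: 166 + 0.72×(255−166) = 166 + 64.08 = 230.08 → 230
  G: 166 + 64.08 = 230.08 → 230
  B: 166 + 64.08 = 230.08 → 230
rgb(230, 230, 230) = #E6E6E6.

#E6E6E6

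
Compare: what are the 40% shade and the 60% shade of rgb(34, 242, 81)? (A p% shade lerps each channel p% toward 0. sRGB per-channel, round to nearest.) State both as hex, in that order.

40% shade:
  R: 34 + 0.4×(0−34) = 34 − 13.6 = 20.4 → 20
  G: 242 + 0.4×(0−242) = 242 − 96.8 = 145.2 → 145
  B: 81 + 0.4×(0−81) = 81 − 32.4 = 48.6 → 49
  → #149131
60% shade:
  R: 34 − 20.4 = 13.6 → 14
  G: 242 + 0.6×(0−242) = 242 − 145.2 = 96.8 → 97
  B: 81 + 0.6×(0−81) = 81 − 48.6 = 32.4 → 32
  → #0E6120

#149131, #0E6120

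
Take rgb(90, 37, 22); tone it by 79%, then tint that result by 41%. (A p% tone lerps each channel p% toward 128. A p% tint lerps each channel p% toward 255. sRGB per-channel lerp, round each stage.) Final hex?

Lerp each channel 79% toward 128:
  R: 90 + 30.02 = 120.02 → 120
  G: 37 + 0.79×(128−37) = 37 + 71.89 = 108.89 → 109
  B: 22 + 83.74 = 105.74 → 106
After the tone: rgb(120, 109, 106) = #786D6A.
Per channel, c → c + 0.41(255 − c):
  R: 120 + 55.35 = 175.35 → 175
  G: 109 + 59.86 = 168.86 → 169
  B: 106 + 0.41×(255−106) = 106 + 61.09 = 167.09 → 167
rgb(175, 169, 167) = #AFA9A7.

#AFA9A7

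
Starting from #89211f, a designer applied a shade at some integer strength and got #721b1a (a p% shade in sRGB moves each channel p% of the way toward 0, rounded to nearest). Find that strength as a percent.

#89211f is rgb(137, 33, 31); #721b1a is rgb(114, 27, 26).
On the R channel (widest range): 114 ≈ 137 + (p/100)(0 − 137), so p ≈ 100×(114 − 137)/(0 − 137) = -2300/-137 = 16.79.
p = 17 reproduces all three channels after rounding.

17%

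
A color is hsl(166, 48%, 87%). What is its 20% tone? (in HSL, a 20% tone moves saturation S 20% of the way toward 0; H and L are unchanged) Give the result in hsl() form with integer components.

hsl(166, 38%, 87%)

S moves 20% from 48 toward 0: 48 − 9.6 = 38.4 → 38.
H and L are unchanged.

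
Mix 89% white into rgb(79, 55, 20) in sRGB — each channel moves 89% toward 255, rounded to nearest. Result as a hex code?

Lerp each channel 89% toward 255:
  R: 79 + 0.89×(255−79) = 79 + 156.64 = 235.64 → 236
  G: 55 + 0.89×(255−55) = 55 + 178 = 233 → 233
  B: 20 + 0.89×(255−20) = 20 + 209.15 = 229.15 → 229
rgb(236, 233, 229) = #ECE9E5.

#ECE9E5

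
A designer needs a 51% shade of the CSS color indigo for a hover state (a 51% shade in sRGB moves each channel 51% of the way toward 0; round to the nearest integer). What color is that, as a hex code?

CSS indigo is rgb(75, 0, 130).
Lerp each channel 51% toward 0:
  R: 75 + 0.51×(0−75) = 75 − 38.25 = 36.75 → 37
  G: 0 + 0.51×(0−0) = 0 + 0 = 0 → 0
  B: 130 + 0.51×(0−130) = 130 − 66.3 = 63.7 → 64
rgb(37, 0, 64) = #250040.

#250040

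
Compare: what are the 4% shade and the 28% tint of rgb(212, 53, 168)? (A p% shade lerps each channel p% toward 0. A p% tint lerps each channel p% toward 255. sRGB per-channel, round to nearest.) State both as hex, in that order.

4% shade:
  R: 212 + 0.04×(0−212) = 212 − 8.48 = 203.52 → 204
  G: 53 + 0.04×(0−53) = 53 − 2.12 = 50.88 → 51
  B: 168 + 0.04×(0−168) = 168 − 6.72 = 161.28 → 161
  → #CC33A1
28% tint:
  R: 212 + 12.04 = 224.04 → 224
  G: 53 + 0.28×(255−53) = 53 + 56.56 = 109.56 → 110
  B: 168 + 0.28×(255−168) = 168 + 24.36 = 192.36 → 192
  → #E06EC0

#CC33A1, #E06EC0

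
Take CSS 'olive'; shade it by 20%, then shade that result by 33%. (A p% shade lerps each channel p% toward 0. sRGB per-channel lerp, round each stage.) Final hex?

CSS olive is rgb(128, 128, 0).
A 20% shade moves each channel 20% toward 0:
  R: 128 + 0.2×(0−128) = 128 − 25.6 = 102.4 → 102
  G: 128 + 0.2×(0−128) = 128 − 25.6 = 102.4 → 102
  B: 0 + 0 = 0 → 0
After the shade: rgb(102, 102, 0) = #666600.
Per channel, c → c + 0.33(0 − c):
  R: 102 − 33.66 = 68.34 → 68
  G: 102 + 0.33×(0−102) = 102 − 33.66 = 68.34 → 68
  B: 0 + 0.33×(0−0) = 0 + 0 = 0 → 0
rgb(68, 68, 0) = #444400.

#444400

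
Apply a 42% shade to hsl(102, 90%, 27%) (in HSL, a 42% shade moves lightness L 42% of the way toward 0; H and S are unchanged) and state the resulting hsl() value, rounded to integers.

L moves 42% from 27 toward 0: 27 − 11.34 = 15.66 → 16.
H and S are unchanged.

hsl(102, 90%, 16%)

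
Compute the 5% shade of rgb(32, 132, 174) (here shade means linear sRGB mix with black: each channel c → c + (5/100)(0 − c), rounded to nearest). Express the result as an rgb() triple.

rgb(30, 125, 165)

Per channel, c → c + 0.05(0 − c):
  R: 32 − 1.6 = 30.4 → 30
  G: 132 + 0.05×(0−132) = 132 − 6.6 = 125.4 → 125
  B: 174 − 8.7 = 165.3 → 165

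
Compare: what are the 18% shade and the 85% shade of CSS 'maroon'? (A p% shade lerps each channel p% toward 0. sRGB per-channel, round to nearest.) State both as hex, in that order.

CSS maroon is rgb(128, 0, 0).
18% shade:
  R: 128 + 0.18×(0−128) = 128 − 23.04 = 104.96 → 105
  G: 0 + 0.18×(0−0) = 0 + 0 = 0 → 0
  B: 0 + 0.18×(0−0) = 0 + 0 = 0 → 0
  → #690000
85% shade:
  R: 128 + 0.85×(0−128) = 128 − 108.8 = 19.2 → 19
  G: 0 + 0 = 0 → 0
  B: 0 + 0.85×(0−0) = 0 + 0 = 0 → 0
  → #130000

#690000, #130000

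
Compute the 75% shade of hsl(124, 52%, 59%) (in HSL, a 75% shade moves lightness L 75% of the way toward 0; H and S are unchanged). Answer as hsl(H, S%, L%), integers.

L moves 75% from 59 toward 0: 59 − 44.25 = 14.75 → 15.
H and S are unchanged.

hsl(124, 52%, 15%)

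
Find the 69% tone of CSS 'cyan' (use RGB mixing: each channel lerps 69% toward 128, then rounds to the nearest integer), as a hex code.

CSS cyan is rgb(0, 255, 255).
Lerp each channel 69% toward 128:
  R: 0 + 88.32 = 88.32 → 88
  G: 255 − 87.63 = 167.37 → 167
  B: 255 + 0.69×(128−255) = 255 − 87.63 = 167.37 → 167
rgb(88, 167, 167) = #58A7A7.

#58A7A7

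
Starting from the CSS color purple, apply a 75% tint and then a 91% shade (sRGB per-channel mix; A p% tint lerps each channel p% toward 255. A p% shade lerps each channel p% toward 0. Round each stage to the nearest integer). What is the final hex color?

CSS purple is rgb(128, 0, 128).
Lerp each channel 75% toward 255:
  R: 128 + 0.75×(255−128) = 128 + 95.25 = 223.25 → 223
  G: 0 + 191.25 = 191.25 → 191
  B: 128 + 95.25 = 223.25 → 223
After the tint: rgb(223, 191, 223) = #DFBFDF.
A 91% shade moves each channel 91% toward 0:
  R: 223 + 0.91×(0−223) = 223 − 202.93 = 20.07 → 20
  G: 191 − 173.81 = 17.19 → 17
  B: 223 + 0.91×(0−223) = 223 − 202.93 = 20.07 → 20
rgb(20, 17, 20) = #141114.

#141114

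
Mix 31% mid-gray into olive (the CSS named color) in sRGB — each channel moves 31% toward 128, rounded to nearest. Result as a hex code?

#808028

CSS olive is rgb(128, 128, 0).
Lerp each channel 31% toward 128:
  R: 128 + 0.31×(128−128) = 128 + 0 = 128 → 128
  G: 128 + 0.31×(128−128) = 128 + 0 = 128 → 128
  B: 0 + 0.31×(128−0) = 0 + 39.68 = 39.68 → 40
rgb(128, 128, 40) = #808028.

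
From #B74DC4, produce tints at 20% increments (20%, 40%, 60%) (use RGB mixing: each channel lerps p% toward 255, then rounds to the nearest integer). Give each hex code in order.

#B74DC4 is rgb(183, 77, 196).
20%: (183 + 14.4 = 197.4→197, 77 + 35.6 = 112.6→113, 196 + 11.8 = 207.8→208) → #C571D0
40%: (183 + 28.8 = 211.8→212, 77 + 71.2 = 148.2→148, 196 + 23.6 = 219.6→220) → #D494DC
60%: (183 + 43.2 = 226.2→226, 77 + 106.8 = 183.8→184, 196 + 35.4 = 231.4→231) → #E2B8E7

#C571D0, #D494DC, #E2B8E7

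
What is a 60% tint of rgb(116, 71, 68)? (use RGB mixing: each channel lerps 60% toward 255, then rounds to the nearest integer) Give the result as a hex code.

Lerp each channel 60% toward 255:
  R: 116 + 0.6×(255−116) = 116 + 83.4 = 199.4 → 199
  G: 71 + 0.6×(255−71) = 71 + 110.4 = 181.4 → 181
  B: 68 + 112.2 = 180.2 → 180
rgb(199, 181, 180) = #C7B5B4.

#C7B5B4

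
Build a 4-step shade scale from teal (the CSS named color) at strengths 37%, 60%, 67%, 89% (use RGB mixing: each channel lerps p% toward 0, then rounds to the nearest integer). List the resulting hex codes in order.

#005151, #003333, #002A2A, #000E0E

CSS teal is rgb(0, 128, 128).
37%: (0→0, 128 − 47.36 = 80.64→81, 128 − 47.36 = 80.64→81) → #005151
60%: (0→0, 128 − 76.8 = 51.2→51, 128 − 76.8 = 51.2→51) → #003333
67%: (0→0, 128 − 85.76 = 42.24→42, 128 − 85.76 = 42.24→42) → #002A2A
89%: (0→0, 128 − 113.92 = 14.08→14, 128 − 113.92 = 14.08→14) → #000E0E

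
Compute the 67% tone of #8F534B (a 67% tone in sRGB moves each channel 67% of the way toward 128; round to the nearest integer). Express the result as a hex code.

#8F534B is rgb(143, 83, 75).
Per channel, c → c + 0.67(128 − c):
  R: 143 − 10.05 = 132.95 → 133
  G: 83 + 0.67×(128−83) = 83 + 30.15 = 113.15 → 113
  B: 75 + 35.51 = 110.51 → 111
rgb(133, 113, 111) = #85716F.

#85716F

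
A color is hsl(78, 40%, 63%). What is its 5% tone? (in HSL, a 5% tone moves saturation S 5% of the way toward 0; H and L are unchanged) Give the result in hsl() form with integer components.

hsl(78, 38%, 63%)

S moves 5% from 40 toward 0: 40 − 2 = 38 → 38.
H and L are unchanged.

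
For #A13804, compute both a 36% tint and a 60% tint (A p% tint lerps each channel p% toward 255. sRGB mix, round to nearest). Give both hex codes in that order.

#A13804 is rgb(161, 56, 4).
36% tint:
  R: 161 + 0.36×(255−161) = 161 + 33.84 = 194.84 → 195
  G: 56 + 0.36×(255−56) = 56 + 71.64 = 127.64 → 128
  B: 4 + 90.36 = 94.36 → 94
  → #C3805E
60% tint:
  R: 161 + 56.4 = 217.4 → 217
  G: 56 + 0.6×(255−56) = 56 + 119.4 = 175.4 → 175
  B: 4 + 150.6 = 154.6 → 155
  → #D9AF9B

#C3805E, #D9AF9B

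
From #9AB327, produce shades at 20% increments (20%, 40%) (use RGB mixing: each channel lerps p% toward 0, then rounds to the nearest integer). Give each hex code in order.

#7B8F1F, #5C6B17

#9AB327 is rgb(154, 179, 39).
20%: (154 − 30.8 = 123.2→123, 179 − 35.8 = 143.2→143, 39 − 7.8 = 31.2→31) → #7B8F1F
40%: (154 − 61.6 = 92.4→92, 179 − 71.6 = 107.4→107, 39 − 15.6 = 23.4→23) → #5C6B17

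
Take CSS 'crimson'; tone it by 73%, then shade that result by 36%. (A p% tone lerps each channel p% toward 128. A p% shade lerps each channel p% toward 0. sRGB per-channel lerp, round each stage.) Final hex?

CSS crimson is rgb(220, 20, 60).
Lerp each channel 73% toward 128:
  R: 220 − 67.16 = 152.84 → 153
  G: 20 + 0.73×(128−20) = 20 + 78.84 = 98.84 → 99
  B: 60 + 49.64 = 109.64 → 110
After the tone: rgb(153, 99, 110) = #99636E.
Lerp each channel 36% toward 0:
  R: 153 + 0.36×(0−153) = 153 − 55.08 = 97.92 → 98
  G: 99 + 0.36×(0−99) = 99 − 35.64 = 63.36 → 63
  B: 110 + 0.36×(0−110) = 110 − 39.6 = 70.4 → 70
rgb(98, 63, 70) = #623F46.

#623F46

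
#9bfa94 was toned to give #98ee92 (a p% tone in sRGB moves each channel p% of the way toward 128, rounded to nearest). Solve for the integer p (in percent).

10%

#9bfa94 is rgb(155, 250, 148); #98ee92 is rgb(152, 238, 146).
On the G channel (widest range): 238 ≈ 250 + (p/100)(128 − 250), so p ≈ 100×(238 − 250)/(128 − 250) = -1200/-122 = 9.84.
p = 10 reproduces all three channels after rounding.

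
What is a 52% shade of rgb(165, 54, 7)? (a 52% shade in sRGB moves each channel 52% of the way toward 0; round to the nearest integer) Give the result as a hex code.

A 52% shade moves each channel 52% toward 0:
  R: 165 + 0.52×(0−165) = 165 − 85.8 = 79.2 → 79
  G: 54 − 28.08 = 25.92 → 26
  B: 7 + 0.52×(0−7) = 7 − 3.64 = 3.36 → 3
rgb(79, 26, 3) = #4F1A03.

#4F1A03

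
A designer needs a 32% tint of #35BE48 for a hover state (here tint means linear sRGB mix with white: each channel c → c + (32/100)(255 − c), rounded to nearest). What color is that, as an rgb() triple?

#35BE48 is rgb(53, 190, 72).
A 32% tint moves each channel 32% toward 255:
  R: 53 + 0.32×(255−53) = 53 + 64.64 = 117.64 → 118
  G: 190 + 20.8 = 210.8 → 211
  B: 72 + 0.32×(255−72) = 72 + 58.56 = 130.56 → 131

rgb(118, 211, 131)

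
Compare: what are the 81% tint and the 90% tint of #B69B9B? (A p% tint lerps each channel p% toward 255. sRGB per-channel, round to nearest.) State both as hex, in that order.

#B69B9B is rgb(182, 155, 155).
81% tint:
  R: 182 + 0.81×(255−182) = 182 + 59.13 = 241.13 → 241
  G: 155 + 81 = 236 → 236
  B: 155 + 81 = 236 → 236
  → #F1ECEC
90% tint:
  R: 182 + 0.9×(255−182) = 182 + 65.7 = 247.7 → 248
  G: 155 + 0.9×(255−155) = 155 + 90 = 245 → 245
  B: 155 + 0.9×(255−155) = 155 + 90 = 245 → 245
  → #F8F5F5

#F1ECEC, #F8F5F5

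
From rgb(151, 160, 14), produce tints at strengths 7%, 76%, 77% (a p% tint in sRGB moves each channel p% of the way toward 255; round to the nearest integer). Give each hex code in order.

7%: (151 + 7.28 = 158.28→158, 160 + 6.65 = 166.65→167, 14 + 16.87 = 30.87→31) → #9EA71F
76%: (151 + 79.04 = 230.04→230, 160 + 72.2 = 232.2→232, 14 + 183.16 = 197.16→197) → #E6E8C5
77%: (151 + 80.08 = 231.08→231, 160 + 73.15 = 233.15→233, 14 + 185.57 = 199.57→200) → #E7E9C8

#9EA71F, #E6E8C5, #E7E9C8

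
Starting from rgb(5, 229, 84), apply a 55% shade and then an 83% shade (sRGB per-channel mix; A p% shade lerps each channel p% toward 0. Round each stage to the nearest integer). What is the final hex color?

#001206

Per channel, c → c + 0.55(0 − c):
  R: 5 + 0.55×(0−5) = 5 − 2.75 = 2.25 → 2
  G: 229 + 0.55×(0−229) = 229 − 125.95 = 103.05 → 103
  B: 84 + 0.55×(0−84) = 84 − 46.2 = 37.8 → 38
After the shade: rgb(2, 103, 38) = #026726.
An 83% shade moves each channel 83% toward 0:
  R: 2 + 0.83×(0−2) = 2 − 1.66 = 0.34 → 0
  G: 103 + 0.83×(0−103) = 103 − 85.49 = 17.51 → 18
  B: 38 + 0.83×(0−38) = 38 − 31.54 = 6.46 → 6
rgb(0, 18, 6) = #001206.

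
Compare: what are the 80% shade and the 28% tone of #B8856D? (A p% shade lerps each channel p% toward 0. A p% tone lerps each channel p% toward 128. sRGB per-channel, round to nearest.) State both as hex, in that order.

#B8856D is rgb(184, 133, 109).
80% shade:
  R: 184 + 0.8×(0−184) = 184 − 147.2 = 36.8 → 37
  G: 133 + 0.8×(0−133) = 133 − 106.4 = 26.6 → 27
  B: 109 + 0.8×(0−109) = 109 − 87.2 = 21.8 → 22
  → #251B16
28% tone:
  R: 184 + 0.28×(128−184) = 184 − 15.68 = 168.32 → 168
  G: 133 + 0.28×(128−133) = 133 − 1.4 = 131.6 → 132
  B: 109 + 5.32 = 114.32 → 114
  → #A88472

#251B16, #A88472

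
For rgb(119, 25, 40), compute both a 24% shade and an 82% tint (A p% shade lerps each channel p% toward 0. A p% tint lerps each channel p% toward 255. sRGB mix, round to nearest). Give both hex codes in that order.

#5A131E, #E7D6D8

24% shade:
  R: 119 + 0.24×(0−119) = 119 − 28.56 = 90.44 → 90
  G: 25 − 6 = 19 → 19
  B: 40 − 9.6 = 30.4 → 30
  → #5A131E
82% tint:
  R: 119 + 111.52 = 230.52 → 231
  G: 25 + 188.6 = 213.6 → 214
  B: 40 + 0.82×(255−40) = 40 + 176.3 = 216.3 → 216
  → #E7D6D8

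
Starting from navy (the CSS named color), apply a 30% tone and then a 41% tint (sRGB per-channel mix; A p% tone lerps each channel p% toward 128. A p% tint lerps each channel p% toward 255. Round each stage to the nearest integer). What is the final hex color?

CSS navy is rgb(0, 0, 128).
Per channel, c → c + 0.3(128 − c):
  R: 0 + 38.4 = 38.4 → 38
  G: 0 + 38.4 = 38.4 → 38
  B: 128 + 0.3×(128−128) = 128 + 0 = 128 → 128
After the tone: rgb(38, 38, 128) = #262680.
A 41% tint moves each channel 41% toward 255:
  R: 38 + 0.41×(255−38) = 38 + 88.97 = 126.97 → 127
  G: 38 + 0.41×(255−38) = 38 + 88.97 = 126.97 → 127
  B: 128 + 52.07 = 180.07 → 180
rgb(127, 127, 180) = #7F7FB4.

#7F7FB4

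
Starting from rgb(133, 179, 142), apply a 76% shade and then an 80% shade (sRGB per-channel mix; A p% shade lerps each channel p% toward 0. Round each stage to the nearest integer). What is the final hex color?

#060907

Per channel, c → c + 0.76(0 − c):
  R: 133 + 0.76×(0−133) = 133 − 101.08 = 31.92 → 32
  G: 179 − 136.04 = 42.96 → 43
  B: 142 − 107.92 = 34.08 → 34
After the shade: rgb(32, 43, 34) = #202B22.
Per channel, c → c + 0.8(0 − c):
  R: 32 + 0.8×(0−32) = 32 − 25.6 = 6.4 → 6
  G: 43 + 0.8×(0−43) = 43 − 34.4 = 8.6 → 9
  B: 34 + 0.8×(0−34) = 34 − 27.2 = 6.8 → 7
rgb(6, 9, 7) = #060907.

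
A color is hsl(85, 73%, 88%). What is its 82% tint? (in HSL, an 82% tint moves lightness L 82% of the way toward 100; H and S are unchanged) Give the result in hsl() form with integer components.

L moves 82% from 88 toward 100: 88 + 9.84 = 97.84 → 98.
H and S are unchanged.

hsl(85, 73%, 98%)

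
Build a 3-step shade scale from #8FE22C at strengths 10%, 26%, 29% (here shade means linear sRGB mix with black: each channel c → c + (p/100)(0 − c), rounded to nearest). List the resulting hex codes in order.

#81CB28, #6AA721, #66A01F

#8FE22C is rgb(143, 226, 44).
10%: (143 − 14.3 = 128.7→129, 226 − 22.6 = 203.4→203, 44 − 4.4 = 39.6→40) → #81CB28
26%: (143 − 37.18 = 105.82→106, 226 − 58.76 = 167.24→167, 44 − 11.44 = 32.56→33) → #6AA721
29%: (143 − 41.47 = 101.53→102, 226 − 65.54 = 160.46→160, 44 − 12.76 = 31.24→31) → #66A01F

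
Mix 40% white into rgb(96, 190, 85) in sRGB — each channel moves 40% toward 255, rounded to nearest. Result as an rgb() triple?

Per channel, c → c + 0.4(255 − c):
  R: 96 + 63.6 = 159.6 → 160
  G: 190 + 0.4×(255−190) = 190 + 26 = 216 → 216
  B: 85 + 68 = 153 → 153

rgb(160, 216, 153)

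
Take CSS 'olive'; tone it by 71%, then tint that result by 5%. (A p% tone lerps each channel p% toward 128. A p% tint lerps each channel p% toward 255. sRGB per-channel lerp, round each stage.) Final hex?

#868663

CSS olive is rgb(128, 128, 0).
Per channel, c → c + 0.71(128 − c):
  R: 128 + 0 = 128 → 128
  G: 128 + 0.71×(128−128) = 128 + 0 = 128 → 128
  B: 0 + 0.71×(128−0) = 0 + 90.88 = 90.88 → 91
After the tone: rgb(128, 128, 91) = #80805B.
Per channel, c → c + 0.05(255 − c):
  R: 128 + 0.05×(255−128) = 128 + 6.35 = 134.35 → 134
  G: 128 + 0.05×(255−128) = 128 + 6.35 = 134.35 → 134
  B: 91 + 0.05×(255−91) = 91 + 8.2 = 99.2 → 99
rgb(134, 134, 99) = #868663.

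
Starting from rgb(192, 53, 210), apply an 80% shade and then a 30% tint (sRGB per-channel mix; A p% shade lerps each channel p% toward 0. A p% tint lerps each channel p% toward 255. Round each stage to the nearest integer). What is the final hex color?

An 80% shade moves each channel 80% toward 0:
  R: 192 − 153.6 = 38.4 → 38
  G: 53 + 0.8×(0−53) = 53 − 42.4 = 10.6 → 11
  B: 210 + 0.8×(0−210) = 210 − 168 = 42 → 42
After the shade: rgb(38, 11, 42) = #260B2A.
A 30% tint moves each channel 30% toward 255:
  R: 38 + 0.3×(255−38) = 38 + 65.1 = 103.1 → 103
  G: 11 + 0.3×(255−11) = 11 + 73.2 = 84.2 → 84
  B: 42 + 0.3×(255−42) = 42 + 63.9 = 105.9 → 106
rgb(103, 84, 106) = #67546A.

#67546A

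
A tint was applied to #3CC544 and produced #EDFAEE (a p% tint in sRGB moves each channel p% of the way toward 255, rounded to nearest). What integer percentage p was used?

91%

#3CC544 is rgb(60, 197, 68); #EDFAEE is rgb(237, 250, 238).
On the R channel (widest range): 237 ≈ 60 + (p/100)(255 − 60), so p ≈ 100×(237 − 60)/(255 − 60) = 17700/195 = 90.77.
p = 91 reproduces all three channels after rounding.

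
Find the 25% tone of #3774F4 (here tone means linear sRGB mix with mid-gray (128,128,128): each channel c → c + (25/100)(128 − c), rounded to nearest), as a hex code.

#4977D7

#3774F4 is rgb(55, 116, 244).
Lerp each channel 25% toward 128:
  R: 55 + 18.25 = 73.25 → 73
  G: 116 + 0.25×(128−116) = 116 + 3 = 119 → 119
  B: 244 + 0.25×(128−244) = 244 − 29 = 215 → 215
rgb(73, 119, 215) = #4977D7.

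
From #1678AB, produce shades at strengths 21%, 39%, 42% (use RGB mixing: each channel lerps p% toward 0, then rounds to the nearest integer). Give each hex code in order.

#1678AB is rgb(22, 120, 171).
21%: (22 − 4.62 = 17.38→17, 120 − 25.2 = 94.8→95, 171 − 35.91 = 135.09→135) → #115F87
39%: (22 − 8.58 = 13.42→13, 120 − 46.8 = 73.2→73, 171 − 66.69 = 104.31→104) → #0D4968
42%: (22 − 9.24 = 12.76→13, 120 − 50.4 = 69.6→70, 171 − 71.82 = 99.18→99) → #0D4663

#115F87, #0D4968, #0D4663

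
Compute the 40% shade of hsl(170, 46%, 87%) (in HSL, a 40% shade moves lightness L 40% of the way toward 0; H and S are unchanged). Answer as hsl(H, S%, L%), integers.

hsl(170, 46%, 52%)

L moves 40% from 87 toward 0: 87 − 34.8 = 52.2 → 52.
H and S are unchanged.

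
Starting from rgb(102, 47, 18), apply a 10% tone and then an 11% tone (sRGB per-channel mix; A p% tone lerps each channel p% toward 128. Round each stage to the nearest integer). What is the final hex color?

Per channel, c → c + 0.1(128 − c):
  R: 102 + 0.1×(128−102) = 102 + 2.6 = 104.6 → 105
  G: 47 + 0.1×(128−47) = 47 + 8.1 = 55.1 → 55
  B: 18 + 0.1×(128−18) = 18 + 11 = 29 → 29
After the tone: rgb(105, 55, 29) = #69371D.
An 11% tone moves each channel 11% toward 128:
  R: 105 + 0.11×(128−105) = 105 + 2.53 = 107.53 → 108
  G: 55 + 0.11×(128−55) = 55 + 8.03 = 63.03 → 63
  B: 29 + 0.11×(128−29) = 29 + 10.89 = 39.89 → 40
rgb(108, 63, 40) = #6C3F28.

#6C3F28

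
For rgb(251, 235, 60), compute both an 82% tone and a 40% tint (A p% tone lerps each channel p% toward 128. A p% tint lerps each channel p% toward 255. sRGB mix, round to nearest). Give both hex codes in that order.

82% tone:
  R: 251 − 100.86 = 150.14 → 150
  G: 235 − 87.74 = 147.26 → 147
  B: 60 + 0.82×(128−60) = 60 + 55.76 = 115.76 → 116
  → #969374
40% tint:
  R: 251 + 0.4×(255−251) = 251 + 1.6 = 252.6 → 253
  G: 235 + 8 = 243 → 243
  B: 60 + 78 = 138 → 138
  → #FDF38A

#969374, #FDF38A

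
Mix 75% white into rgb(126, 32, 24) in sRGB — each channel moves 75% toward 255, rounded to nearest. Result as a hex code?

#DFC7C5

Lerp each channel 75% toward 255:
  R: 126 + 96.75 = 222.75 → 223
  G: 32 + 0.75×(255−32) = 32 + 167.25 = 199.25 → 199
  B: 24 + 173.25 = 197.25 → 197
rgb(223, 199, 197) = #DFC7C5.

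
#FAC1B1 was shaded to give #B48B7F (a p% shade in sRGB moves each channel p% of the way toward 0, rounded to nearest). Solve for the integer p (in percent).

28%

#FAC1B1 is rgb(250, 193, 177); #B48B7F is rgb(180, 139, 127).
On the R channel (widest range): 180 ≈ 250 + (p/100)(0 − 250), so p ≈ 100×(180 − 250)/(0 − 250) = -7000/-250 = 28.00.
p = 28 reproduces all three channels after rounding.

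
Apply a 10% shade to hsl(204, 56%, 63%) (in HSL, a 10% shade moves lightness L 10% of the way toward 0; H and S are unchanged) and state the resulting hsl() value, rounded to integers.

hsl(204, 56%, 57%)

L moves 10% from 63 toward 0: 63 − 6.3 = 56.7 → 57.
H and S are unchanged.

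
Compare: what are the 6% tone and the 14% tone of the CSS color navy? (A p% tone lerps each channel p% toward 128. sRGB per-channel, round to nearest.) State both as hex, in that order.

#080880, #121280

CSS navy is rgb(0, 0, 128).
6% tone:
  R: 0 + 0.06×(128−0) = 0 + 7.68 = 7.68 → 8
  G: 0 + 7.68 = 7.68 → 8
  B: 128 + 0.06×(128−128) = 128 + 0 = 128 → 128
  → #080880
14% tone:
  R: 0 + 17.92 = 17.92 → 18
  G: 0 + 0.14×(128−0) = 0 + 17.92 = 17.92 → 18
  B: 128 + 0.14×(128−128) = 128 + 0 = 128 → 128
  → #121280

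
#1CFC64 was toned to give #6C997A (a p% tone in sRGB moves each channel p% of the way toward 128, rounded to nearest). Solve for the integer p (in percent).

80%

#1CFC64 is rgb(28, 252, 100); #6C997A is rgb(108, 153, 122).
On the G channel (widest range): 153 ≈ 252 + (p/100)(128 − 252), so p ≈ 100×(153 − 252)/(128 − 252) = -9900/-124 = 79.84.
p = 80 reproduces all three channels after rounding.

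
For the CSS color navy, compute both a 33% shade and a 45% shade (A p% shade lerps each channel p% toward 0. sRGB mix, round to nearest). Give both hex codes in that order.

#000056, #000046

CSS navy is rgb(0, 0, 128).
33% shade:
  R: 0 + 0 = 0 → 0
  G: 0 + 0 = 0 → 0
  B: 128 − 42.24 = 85.76 → 86
  → #000056
45% shade:
  R: 0 + 0 = 0 → 0
  G: 0 + 0.45×(0−0) = 0 + 0 = 0 → 0
  B: 128 + 0.45×(0−128) = 128 − 57.6 = 70.4 → 70
  → #000046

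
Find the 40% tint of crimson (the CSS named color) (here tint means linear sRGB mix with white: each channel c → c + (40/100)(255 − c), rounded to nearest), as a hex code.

CSS crimson is rgb(220, 20, 60).
Per channel, c → c + 0.4(255 − c):
  R: 220 + 0.4×(255−220) = 220 + 14 = 234 → 234
  G: 20 + 94 = 114 → 114
  B: 60 + 0.4×(255−60) = 60 + 78 = 138 → 138
rgb(234, 114, 138) = #EA728A.

#EA728A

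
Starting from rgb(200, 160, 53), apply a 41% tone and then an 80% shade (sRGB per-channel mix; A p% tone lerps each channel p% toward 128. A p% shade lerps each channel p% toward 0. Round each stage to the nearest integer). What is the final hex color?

#221D11

Lerp each channel 41% toward 128:
  R: 200 + 0.41×(128−200) = 200 − 29.52 = 170.48 → 170
  G: 160 + 0.41×(128−160) = 160 − 13.12 = 146.88 → 147
  B: 53 + 30.75 = 83.75 → 84
After the tone: rgb(170, 147, 84) = #AA9354.
An 80% shade moves each channel 80% toward 0:
  R: 170 − 136 = 34 → 34
  G: 147 − 117.6 = 29.4 → 29
  B: 84 − 67.2 = 16.8 → 17
rgb(34, 29, 17) = #221D11.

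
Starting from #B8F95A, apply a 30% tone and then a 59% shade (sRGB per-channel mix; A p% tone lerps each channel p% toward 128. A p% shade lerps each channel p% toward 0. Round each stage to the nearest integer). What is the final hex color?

#445729

#B8F95A is rgb(184, 249, 90).
A 30% tone moves each channel 30% toward 128:
  R: 184 − 16.8 = 167.2 → 167
  G: 249 + 0.3×(128−249) = 249 − 36.3 = 212.7 → 213
  B: 90 + 0.3×(128−90) = 90 + 11.4 = 101.4 → 101
After the tone: rgb(167, 213, 101) = #A7D565.
A 59% shade moves each channel 59% toward 0:
  R: 167 + 0.59×(0−167) = 167 − 98.53 = 68.47 → 68
  G: 213 + 0.59×(0−213) = 213 − 125.67 = 87.33 → 87
  B: 101 + 0.59×(0−101) = 101 − 59.59 = 41.41 → 41
rgb(68, 87, 41) = #445729.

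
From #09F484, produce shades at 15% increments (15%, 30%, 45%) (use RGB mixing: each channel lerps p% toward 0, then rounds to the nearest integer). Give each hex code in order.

#09F484 is rgb(9, 244, 132).
15%: (9 − 1.35 = 7.65→8, 244 − 36.6 = 207.4→207, 132 − 19.8 = 112.2→112) → #08CF70
30%: (9 − 2.7 = 6.3→6, 244 − 73.2 = 170.8→171, 132 − 39.6 = 92.4→92) → #06AB5C
45%: (9 − 4.05 = 4.95→5, 244 − 109.8 = 134.2→134, 132 − 59.4 = 72.6→73) → #058649

#08CF70, #06AB5C, #058649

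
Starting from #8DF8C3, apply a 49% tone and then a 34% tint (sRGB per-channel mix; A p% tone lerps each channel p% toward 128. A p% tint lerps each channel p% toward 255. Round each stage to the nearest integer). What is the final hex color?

#B0D3C2

#8DF8C3 is rgb(141, 248, 195).
Per channel, c → c + 0.49(128 − c):
  R: 141 + 0.49×(128−141) = 141 − 6.37 = 134.63 → 135
  G: 248 + 0.49×(128−248) = 248 − 58.8 = 189.2 → 189
  B: 195 − 32.83 = 162.17 → 162
After the tone: rgb(135, 189, 162) = #87BDA2.
A 34% tint moves each channel 34% toward 255:
  R: 135 + 0.34×(255−135) = 135 + 40.8 = 175.8 → 176
  G: 189 + 22.44 = 211.44 → 211
  B: 162 + 0.34×(255−162) = 162 + 31.62 = 193.62 → 194
rgb(176, 211, 194) = #B0D3C2.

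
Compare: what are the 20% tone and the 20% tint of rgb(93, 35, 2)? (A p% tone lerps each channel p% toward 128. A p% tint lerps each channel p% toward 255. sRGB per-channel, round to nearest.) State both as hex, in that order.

20% tone:
  R: 93 + 7 = 100 → 100
  G: 35 + 0.2×(128−35) = 35 + 18.6 = 53.6 → 54
  B: 2 + 25.2 = 27.2 → 27
  → #64361B
20% tint:
  R: 93 + 0.2×(255−93) = 93 + 32.4 = 125.4 → 125
  G: 35 + 0.2×(255−35) = 35 + 44 = 79 → 79
  B: 2 + 50.6 = 52.6 → 53
  → #7D4F35

#64361B, #7D4F35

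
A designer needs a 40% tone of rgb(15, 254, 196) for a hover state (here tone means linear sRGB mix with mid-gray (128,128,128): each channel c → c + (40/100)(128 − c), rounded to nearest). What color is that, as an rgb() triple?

rgb(60, 204, 169)

A 40% tone moves each channel 40% toward 128:
  R: 15 + 0.4×(128−15) = 15 + 45.2 = 60.2 → 60
  G: 254 + 0.4×(128−254) = 254 − 50.4 = 203.6 → 204
  B: 196 − 27.2 = 168.8 → 169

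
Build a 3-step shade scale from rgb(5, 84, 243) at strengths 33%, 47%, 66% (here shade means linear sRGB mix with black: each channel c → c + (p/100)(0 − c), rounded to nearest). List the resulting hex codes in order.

33%: (5 − 1.65 = 3.35→3, 84 − 27.72 = 56.28→56, 243 − 80.19 = 162.81→163) → #0338a3
47%: (5 − 2.35 = 2.65→3, 84 − 39.48 = 44.52→45, 243 − 114.21 = 128.79→129) → #032d81
66%: (5 − 3.3 = 1.7→2, 84 − 55.44 = 28.56→29, 243 − 160.38 = 82.62→83) → #021d53

#0338a3, #032d81, #021d53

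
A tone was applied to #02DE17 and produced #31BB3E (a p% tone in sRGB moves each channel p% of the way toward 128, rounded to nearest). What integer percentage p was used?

37%

#02DE17 is rgb(2, 222, 23); #31BB3E is rgb(49, 187, 62).
On the R channel (widest range): 49 ≈ 2 + (p/100)(128 − 2), so p ≈ 100×(49 − 2)/(128 − 2) = 4700/126 = 37.30.
p = 37 reproduces all three channels after rounding.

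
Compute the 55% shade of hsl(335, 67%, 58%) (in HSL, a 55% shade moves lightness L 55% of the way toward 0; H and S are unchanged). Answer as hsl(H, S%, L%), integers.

L moves 55% from 58 toward 0: 58 − 31.9 = 26.1 → 26.
H and S are unchanged.

hsl(335, 67%, 26%)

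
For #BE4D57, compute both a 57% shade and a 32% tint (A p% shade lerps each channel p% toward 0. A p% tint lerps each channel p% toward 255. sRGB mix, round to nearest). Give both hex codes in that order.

#BE4D57 is rgb(190, 77, 87).
57% shade:
  R: 190 + 0.57×(0−190) = 190 − 108.3 = 81.7 → 82
  G: 77 − 43.89 = 33.11 → 33
  B: 87 + 0.57×(0−87) = 87 − 49.59 = 37.41 → 37
  → #522125
32% tint:
  R: 190 + 0.32×(255−190) = 190 + 20.8 = 210.8 → 211
  G: 77 + 0.32×(255−77) = 77 + 56.96 = 133.96 → 134
  B: 87 + 53.76 = 140.76 → 141
  → #D3868D

#522125, #D3868D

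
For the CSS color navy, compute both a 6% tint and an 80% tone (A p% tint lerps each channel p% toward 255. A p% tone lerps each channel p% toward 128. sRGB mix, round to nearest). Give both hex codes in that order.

CSS navy is rgb(0, 0, 128).
6% tint:
  R: 0 + 0.06×(255−0) = 0 + 15.3 = 15.3 → 15
  G: 0 + 0.06×(255−0) = 0 + 15.3 = 15.3 → 15
  B: 128 + 0.06×(255−128) = 128 + 7.62 = 135.62 → 136
  → #0F0F88
80% tone:
  R: 0 + 0.8×(128−0) = 0 + 102.4 = 102.4 → 102
  G: 0 + 102.4 = 102.4 → 102
  B: 128 + 0.8×(128−128) = 128 + 0 = 128 → 128
  → #666680

#0F0F88, #666680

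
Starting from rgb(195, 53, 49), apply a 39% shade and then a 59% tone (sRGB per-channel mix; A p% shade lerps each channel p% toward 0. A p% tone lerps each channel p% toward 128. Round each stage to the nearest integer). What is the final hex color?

#7c5958

Per channel, c → c + 0.39(0 − c):
  R: 195 − 76.05 = 118.95 → 119
  G: 53 − 20.67 = 32.33 → 32
  B: 49 − 19.11 = 29.89 → 30
After the shade: rgb(119, 32, 30) = #77201e.
Lerp each channel 59% toward 128:
  R: 119 + 5.31 = 124.31 → 124
  G: 32 + 56.64 = 88.64 → 89
  B: 30 + 0.59×(128−30) = 30 + 57.82 = 87.82 → 88
rgb(124, 89, 88) = #7c5958.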